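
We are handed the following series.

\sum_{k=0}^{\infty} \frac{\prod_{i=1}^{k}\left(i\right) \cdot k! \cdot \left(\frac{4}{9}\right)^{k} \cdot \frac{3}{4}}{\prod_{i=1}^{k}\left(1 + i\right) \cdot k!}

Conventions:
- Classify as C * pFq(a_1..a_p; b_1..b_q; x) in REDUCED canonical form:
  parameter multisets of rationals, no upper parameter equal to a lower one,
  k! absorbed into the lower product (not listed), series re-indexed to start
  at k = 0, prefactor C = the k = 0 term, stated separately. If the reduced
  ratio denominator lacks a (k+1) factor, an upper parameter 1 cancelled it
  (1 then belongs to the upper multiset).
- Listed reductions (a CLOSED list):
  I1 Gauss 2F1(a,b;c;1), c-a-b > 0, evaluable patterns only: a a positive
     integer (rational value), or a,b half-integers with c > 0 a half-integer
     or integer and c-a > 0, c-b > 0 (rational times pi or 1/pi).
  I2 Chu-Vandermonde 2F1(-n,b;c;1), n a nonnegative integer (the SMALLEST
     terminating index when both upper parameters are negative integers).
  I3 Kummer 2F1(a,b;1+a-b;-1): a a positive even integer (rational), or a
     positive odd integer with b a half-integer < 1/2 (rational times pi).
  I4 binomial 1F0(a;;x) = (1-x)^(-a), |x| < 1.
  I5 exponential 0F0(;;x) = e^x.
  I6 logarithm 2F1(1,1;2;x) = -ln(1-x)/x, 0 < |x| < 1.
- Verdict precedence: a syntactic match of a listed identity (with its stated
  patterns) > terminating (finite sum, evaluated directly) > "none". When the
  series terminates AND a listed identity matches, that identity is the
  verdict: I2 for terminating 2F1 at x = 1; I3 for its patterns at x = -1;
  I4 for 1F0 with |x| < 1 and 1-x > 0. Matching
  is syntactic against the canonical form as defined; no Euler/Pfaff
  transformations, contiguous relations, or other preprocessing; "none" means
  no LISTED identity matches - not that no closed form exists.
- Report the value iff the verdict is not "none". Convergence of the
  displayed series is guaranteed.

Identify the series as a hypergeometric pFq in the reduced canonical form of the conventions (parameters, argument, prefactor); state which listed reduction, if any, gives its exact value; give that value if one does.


Canonical form: C = \frac{3}{4} times 2F1 with upper {1, 1}, lower {2}, x = \frac{4}{9}. Verdict (x = \frac{4}{9}): the logarithmic series (I6) applies (the logarithm: parameters (1,1;2), x = \frac{4}{9}). Its exact value is \left(-\frac{27}{16}\right) \cdot \ln\left(\frac{5}{9}\right).

First insight: t_0 = \frac{3}{4} here, and the running product (C = 3/4) telescopes to a rising factorial.
Ratio: r(k) = \frac{4}{9} * (k+1) (k+1) / [(k+2) (k+1)] - rational; roots negated = parameters, x = \frac{4}{9}, C = \frac{3}{4}.


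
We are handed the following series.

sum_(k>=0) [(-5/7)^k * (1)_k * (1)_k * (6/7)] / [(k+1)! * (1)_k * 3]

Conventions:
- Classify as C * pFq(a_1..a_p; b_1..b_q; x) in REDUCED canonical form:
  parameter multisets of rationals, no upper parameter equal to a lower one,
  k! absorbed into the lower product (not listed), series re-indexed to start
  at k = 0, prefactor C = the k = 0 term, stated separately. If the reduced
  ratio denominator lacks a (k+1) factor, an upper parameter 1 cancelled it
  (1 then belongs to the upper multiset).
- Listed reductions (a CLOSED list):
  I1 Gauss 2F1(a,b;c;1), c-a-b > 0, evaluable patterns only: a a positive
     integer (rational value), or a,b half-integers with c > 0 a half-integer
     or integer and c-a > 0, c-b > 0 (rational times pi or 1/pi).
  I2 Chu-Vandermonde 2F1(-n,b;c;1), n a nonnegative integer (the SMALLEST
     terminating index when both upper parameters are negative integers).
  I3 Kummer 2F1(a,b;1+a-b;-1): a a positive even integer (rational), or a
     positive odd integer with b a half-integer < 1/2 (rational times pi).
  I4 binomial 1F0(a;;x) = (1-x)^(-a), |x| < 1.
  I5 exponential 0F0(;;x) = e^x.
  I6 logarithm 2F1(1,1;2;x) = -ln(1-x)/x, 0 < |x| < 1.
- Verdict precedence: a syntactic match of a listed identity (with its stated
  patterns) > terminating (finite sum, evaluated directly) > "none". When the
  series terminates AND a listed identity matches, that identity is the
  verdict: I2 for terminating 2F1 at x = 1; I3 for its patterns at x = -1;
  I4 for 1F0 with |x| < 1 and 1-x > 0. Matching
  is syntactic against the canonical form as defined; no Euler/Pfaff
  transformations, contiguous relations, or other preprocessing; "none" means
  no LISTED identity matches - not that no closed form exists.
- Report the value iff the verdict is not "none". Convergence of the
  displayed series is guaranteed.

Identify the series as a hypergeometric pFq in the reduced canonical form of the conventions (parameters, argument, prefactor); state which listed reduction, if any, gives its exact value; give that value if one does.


Prefactor 2/7, argument -5/7: 2F1 with upper {1, 1} over lower {2}. Verdict: the logarithmic series (I6) matches (the logarithm: parameters (1,1;2), x = -5/7). Sum: (2/5) * ln(12/7).

Key observation: x = (-5/7) and (1)_k (prefactor 2/7) is k! itself.
Term ratio: r(k) = (-5/7) * (k+1) (k+1) / [(k+2) (k+1)] - rational; roots negated = parameters, x = (-5/7), C = 2/7.


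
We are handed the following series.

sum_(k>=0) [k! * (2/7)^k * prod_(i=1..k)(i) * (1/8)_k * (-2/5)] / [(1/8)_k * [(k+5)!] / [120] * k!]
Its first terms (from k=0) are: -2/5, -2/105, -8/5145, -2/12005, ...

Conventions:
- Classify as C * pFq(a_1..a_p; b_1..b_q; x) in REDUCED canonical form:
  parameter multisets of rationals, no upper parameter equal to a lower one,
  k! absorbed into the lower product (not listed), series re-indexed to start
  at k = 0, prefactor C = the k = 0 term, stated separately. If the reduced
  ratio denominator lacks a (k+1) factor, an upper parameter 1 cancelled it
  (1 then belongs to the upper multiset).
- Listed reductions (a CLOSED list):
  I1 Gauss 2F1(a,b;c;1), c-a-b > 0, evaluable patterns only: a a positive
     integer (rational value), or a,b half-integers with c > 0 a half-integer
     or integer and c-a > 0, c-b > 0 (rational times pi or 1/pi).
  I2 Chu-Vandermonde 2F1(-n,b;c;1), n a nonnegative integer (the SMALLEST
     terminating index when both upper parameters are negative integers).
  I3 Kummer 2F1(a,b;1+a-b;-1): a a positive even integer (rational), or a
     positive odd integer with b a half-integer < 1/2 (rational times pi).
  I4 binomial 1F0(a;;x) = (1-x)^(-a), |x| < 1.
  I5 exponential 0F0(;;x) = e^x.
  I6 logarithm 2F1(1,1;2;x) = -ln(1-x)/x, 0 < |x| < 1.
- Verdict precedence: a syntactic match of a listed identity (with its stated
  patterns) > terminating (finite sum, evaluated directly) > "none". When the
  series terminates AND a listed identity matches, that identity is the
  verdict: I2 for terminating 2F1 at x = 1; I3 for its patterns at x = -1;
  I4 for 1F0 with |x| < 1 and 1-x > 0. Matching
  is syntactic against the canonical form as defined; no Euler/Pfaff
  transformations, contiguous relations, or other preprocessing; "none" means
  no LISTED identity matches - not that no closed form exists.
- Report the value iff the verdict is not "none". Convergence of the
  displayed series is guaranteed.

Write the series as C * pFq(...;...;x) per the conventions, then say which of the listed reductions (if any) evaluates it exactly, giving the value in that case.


At argument 2/7: a 2F1 with upper {1, 1}, lower {6}, scaled by C = -2/5. Verdict: none - this 2F1 at x = 2/7 matches no listed pattern, and upper {1, 1} holds no stopper.

The tell: x = (2/7) and the running product (C = -2/5) telescopes to a rising factorial.
Term ratio: r(k) = (2/7) * (k+1) (k+1) / [(k+6) (k+1)] ; factor over Q: parameters, x = (2/7), and C = -2/5.


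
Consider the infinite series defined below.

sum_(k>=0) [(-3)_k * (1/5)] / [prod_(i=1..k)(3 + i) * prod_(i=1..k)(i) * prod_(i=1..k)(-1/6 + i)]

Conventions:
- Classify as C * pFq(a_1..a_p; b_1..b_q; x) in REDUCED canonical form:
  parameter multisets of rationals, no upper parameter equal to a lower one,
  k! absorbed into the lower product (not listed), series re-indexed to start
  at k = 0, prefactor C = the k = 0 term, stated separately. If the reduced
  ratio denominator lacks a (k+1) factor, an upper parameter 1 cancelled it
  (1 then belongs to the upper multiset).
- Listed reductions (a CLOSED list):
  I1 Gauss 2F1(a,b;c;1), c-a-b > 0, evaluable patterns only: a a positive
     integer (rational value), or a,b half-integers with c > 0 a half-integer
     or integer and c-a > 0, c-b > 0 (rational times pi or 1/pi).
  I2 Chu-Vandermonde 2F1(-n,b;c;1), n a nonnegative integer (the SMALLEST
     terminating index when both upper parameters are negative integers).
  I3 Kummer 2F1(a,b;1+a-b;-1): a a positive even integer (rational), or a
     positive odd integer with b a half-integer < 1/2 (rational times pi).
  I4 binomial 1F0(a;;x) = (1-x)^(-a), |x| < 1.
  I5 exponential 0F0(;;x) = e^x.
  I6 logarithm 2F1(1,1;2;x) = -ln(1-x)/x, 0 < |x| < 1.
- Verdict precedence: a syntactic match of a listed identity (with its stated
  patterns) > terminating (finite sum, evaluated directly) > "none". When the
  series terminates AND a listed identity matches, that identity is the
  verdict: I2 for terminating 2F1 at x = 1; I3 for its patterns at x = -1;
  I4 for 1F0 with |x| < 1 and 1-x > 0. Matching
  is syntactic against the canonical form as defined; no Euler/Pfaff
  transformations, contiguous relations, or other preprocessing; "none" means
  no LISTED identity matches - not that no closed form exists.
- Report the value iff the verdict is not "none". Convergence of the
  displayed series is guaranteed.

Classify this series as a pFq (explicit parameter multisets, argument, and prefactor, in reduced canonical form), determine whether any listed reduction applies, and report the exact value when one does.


With C = 1/5: the canonical form is 1F2(-3; 5/6, 4; 1). Verdict: terminating. (-3)_k vanishes past k = 3, leaving a 4-term sum, computed directly. Sum: 367/9350.

Structural cue: t_0 = 1/5 here, and the product of the first k integers (C = 1/5, x = 1) is k!.
Consecutive-term ratio: r(k) = 1 * (k-3) / [(k+5/6) (k+4) (k+1)] - rational; roots negated = parameters, x = 1, C = 1/5.


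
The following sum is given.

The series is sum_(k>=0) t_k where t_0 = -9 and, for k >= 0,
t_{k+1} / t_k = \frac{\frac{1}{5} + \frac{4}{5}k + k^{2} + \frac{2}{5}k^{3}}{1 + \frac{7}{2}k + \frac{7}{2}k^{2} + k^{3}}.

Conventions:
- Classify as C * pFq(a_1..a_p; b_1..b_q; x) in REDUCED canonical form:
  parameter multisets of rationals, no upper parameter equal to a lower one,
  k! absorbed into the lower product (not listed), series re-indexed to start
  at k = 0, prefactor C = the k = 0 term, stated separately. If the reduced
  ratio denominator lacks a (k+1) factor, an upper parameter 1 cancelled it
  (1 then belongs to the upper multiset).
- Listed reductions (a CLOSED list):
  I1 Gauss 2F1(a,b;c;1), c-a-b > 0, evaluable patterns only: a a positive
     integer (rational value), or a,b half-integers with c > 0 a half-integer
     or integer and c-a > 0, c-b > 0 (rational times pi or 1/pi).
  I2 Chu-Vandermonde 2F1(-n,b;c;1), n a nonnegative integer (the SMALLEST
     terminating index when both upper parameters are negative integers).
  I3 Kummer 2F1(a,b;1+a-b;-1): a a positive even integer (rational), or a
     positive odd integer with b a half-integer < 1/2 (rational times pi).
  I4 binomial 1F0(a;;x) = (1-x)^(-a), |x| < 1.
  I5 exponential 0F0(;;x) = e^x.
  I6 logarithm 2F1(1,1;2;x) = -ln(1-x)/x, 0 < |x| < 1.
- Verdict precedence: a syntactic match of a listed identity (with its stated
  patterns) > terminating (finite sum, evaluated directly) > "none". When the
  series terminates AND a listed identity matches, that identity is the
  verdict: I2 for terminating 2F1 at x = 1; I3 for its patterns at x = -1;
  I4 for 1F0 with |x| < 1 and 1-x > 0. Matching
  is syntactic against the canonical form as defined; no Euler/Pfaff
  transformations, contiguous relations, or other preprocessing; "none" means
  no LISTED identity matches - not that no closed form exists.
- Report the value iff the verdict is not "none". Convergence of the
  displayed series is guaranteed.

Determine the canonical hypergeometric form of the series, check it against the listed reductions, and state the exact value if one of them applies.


With C = -9: the canonical form is 2F1(1, 1; 2; \frac{2}{5}). Verdict: the logarithmic series (I6) fires (the logarithm: parameters (1,1;2), x = \frac{2}{5}). Sum: \frac{45}{2} \cdot \ln\left(\frac{3}{5}\right).

Structural cue: t_0 being -9, the ratio is unreduced: k + 1/2 divides both sides (prefactor -9).
Adjacent-term ratio: r(k) = \frac{2}{5} * (k+1) (k+1) / [(k+2) (k+1)] - rational in k, leading ratio \frac{2}{5}; with t_0 = -9, classification follows.


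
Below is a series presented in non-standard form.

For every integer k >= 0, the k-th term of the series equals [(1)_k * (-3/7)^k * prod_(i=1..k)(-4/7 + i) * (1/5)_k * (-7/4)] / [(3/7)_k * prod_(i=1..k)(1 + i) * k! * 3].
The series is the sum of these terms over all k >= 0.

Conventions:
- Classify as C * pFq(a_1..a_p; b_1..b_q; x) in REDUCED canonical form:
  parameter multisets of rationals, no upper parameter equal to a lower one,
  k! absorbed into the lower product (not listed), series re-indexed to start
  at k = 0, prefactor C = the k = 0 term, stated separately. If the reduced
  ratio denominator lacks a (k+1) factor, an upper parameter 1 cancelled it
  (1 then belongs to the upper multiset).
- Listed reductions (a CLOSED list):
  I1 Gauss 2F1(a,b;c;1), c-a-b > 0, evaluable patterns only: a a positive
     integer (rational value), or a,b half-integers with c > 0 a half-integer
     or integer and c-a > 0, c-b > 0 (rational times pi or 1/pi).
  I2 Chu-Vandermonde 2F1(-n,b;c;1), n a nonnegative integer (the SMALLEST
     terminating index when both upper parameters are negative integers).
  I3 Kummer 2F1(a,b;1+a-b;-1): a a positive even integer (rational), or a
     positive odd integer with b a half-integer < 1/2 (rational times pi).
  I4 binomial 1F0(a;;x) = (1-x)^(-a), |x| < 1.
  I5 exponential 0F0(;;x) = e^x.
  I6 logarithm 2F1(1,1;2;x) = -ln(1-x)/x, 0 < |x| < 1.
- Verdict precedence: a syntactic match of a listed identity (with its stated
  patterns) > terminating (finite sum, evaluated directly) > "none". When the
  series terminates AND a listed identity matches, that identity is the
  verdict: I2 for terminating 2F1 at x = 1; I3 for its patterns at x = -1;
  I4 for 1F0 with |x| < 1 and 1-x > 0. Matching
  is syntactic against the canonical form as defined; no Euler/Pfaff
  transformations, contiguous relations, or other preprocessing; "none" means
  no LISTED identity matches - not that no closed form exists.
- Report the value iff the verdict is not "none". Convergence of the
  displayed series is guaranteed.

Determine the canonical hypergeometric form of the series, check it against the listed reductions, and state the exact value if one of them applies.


The series (x = -3/7) is 2F1: upper {1/5, 1}, lower {2}, prefactor -7/12. Verdict: none - at argument -3/7 the multisets {1/5, 1} ; {2} match no listed identity.

Key step: x = (-3/7) and the running product (C = -7/12) telescopes to a rising factorial.
Adjacent-term ratio: r(k) = (-3/7) * (k+1/5) (k+1) / [(k+2) (k+1)] - rational in k. x = (-3/7); t_0 = -7/12; negate the roots.


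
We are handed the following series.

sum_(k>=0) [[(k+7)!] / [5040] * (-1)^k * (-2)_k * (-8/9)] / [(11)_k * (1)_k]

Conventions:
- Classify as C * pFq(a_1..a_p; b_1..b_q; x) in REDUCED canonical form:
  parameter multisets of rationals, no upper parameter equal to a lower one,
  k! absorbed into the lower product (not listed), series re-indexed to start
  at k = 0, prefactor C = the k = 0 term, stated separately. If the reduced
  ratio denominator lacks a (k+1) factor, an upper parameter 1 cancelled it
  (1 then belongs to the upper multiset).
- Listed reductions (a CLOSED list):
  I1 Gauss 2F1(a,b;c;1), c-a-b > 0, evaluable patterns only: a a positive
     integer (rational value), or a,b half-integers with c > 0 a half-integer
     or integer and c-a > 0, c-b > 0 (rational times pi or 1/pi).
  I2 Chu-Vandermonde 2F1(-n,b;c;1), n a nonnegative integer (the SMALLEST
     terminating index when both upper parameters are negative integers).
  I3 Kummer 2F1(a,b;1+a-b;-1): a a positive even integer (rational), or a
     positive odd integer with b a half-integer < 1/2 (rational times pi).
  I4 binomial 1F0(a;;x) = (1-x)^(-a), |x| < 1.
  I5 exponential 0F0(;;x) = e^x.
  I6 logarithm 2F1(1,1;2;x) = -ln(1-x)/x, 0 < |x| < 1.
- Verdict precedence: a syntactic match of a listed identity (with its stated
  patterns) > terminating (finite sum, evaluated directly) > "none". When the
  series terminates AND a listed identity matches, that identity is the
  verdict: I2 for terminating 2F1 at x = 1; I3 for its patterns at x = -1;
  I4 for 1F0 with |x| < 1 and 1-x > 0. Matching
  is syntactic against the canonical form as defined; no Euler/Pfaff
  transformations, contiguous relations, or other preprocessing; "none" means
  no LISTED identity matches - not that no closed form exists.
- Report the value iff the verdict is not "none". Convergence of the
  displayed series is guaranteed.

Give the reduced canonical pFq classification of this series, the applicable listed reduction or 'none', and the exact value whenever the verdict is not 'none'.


Canonical form: C = -8/9 times 2F1 with upper {-2, 8}, lower {11}, x = -1. Verdict: Kummer's theorem (I3) matches (x = -1; c = 11 equals 1+a-b for upper {-2, 8}: listed pattern). Exact value: -8/3.

Structural cue: from the first term -8/9: (1)_k (C = -8/9) is k! itself.
Adjacent-term ratio: r(k) = (-1) * (k-2) (k+8) / [(k+11) (k+1)] - poly over poly, x = (-1) from leading terms; C = -8/9 at k = 0.


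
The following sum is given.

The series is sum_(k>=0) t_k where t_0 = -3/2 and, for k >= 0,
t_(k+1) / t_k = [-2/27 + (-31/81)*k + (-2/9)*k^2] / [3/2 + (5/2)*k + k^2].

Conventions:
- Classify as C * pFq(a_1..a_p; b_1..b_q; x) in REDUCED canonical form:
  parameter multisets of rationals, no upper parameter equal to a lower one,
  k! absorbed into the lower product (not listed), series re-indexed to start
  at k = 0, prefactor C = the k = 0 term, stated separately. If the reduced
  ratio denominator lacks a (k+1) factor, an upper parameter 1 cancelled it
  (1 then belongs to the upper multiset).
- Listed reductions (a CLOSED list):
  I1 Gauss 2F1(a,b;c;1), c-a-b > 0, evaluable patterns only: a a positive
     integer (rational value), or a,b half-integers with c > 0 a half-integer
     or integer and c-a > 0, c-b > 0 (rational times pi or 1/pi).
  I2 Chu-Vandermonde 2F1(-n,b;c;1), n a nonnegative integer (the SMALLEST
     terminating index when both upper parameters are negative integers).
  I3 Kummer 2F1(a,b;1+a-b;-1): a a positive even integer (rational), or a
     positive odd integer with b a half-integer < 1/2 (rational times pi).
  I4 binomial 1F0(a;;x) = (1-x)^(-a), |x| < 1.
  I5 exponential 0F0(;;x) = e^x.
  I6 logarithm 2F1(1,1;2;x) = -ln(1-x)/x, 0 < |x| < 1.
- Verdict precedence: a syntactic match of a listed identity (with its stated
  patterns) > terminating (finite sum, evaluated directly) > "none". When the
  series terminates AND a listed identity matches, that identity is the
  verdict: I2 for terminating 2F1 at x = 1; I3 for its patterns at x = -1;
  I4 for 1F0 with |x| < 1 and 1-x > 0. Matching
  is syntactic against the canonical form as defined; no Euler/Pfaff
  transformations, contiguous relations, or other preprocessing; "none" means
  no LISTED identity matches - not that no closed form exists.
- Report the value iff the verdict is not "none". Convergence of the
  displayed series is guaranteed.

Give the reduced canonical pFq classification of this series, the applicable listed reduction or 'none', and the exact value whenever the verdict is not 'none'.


This is -3/2 * 1F0(2/9; -; -2/9) in reduced canonical form. Verdict at x = -2/9: binomial (I4) matches (the 1F0 binomial series: exponent -2/9, x = -2/9). Exact value: (-3/2) * (11/9)^(-2/9).

The tell: with t_0 = -3/2, factor the ratio over Q (C = -3/2, x = -2/9): negated roots = parameters.
Step ratio: r(k) = (-2/9) * (k+2/9) / [(k+1)] ; factor over Q: parameters, x = (-2/9), and C = -3/2.


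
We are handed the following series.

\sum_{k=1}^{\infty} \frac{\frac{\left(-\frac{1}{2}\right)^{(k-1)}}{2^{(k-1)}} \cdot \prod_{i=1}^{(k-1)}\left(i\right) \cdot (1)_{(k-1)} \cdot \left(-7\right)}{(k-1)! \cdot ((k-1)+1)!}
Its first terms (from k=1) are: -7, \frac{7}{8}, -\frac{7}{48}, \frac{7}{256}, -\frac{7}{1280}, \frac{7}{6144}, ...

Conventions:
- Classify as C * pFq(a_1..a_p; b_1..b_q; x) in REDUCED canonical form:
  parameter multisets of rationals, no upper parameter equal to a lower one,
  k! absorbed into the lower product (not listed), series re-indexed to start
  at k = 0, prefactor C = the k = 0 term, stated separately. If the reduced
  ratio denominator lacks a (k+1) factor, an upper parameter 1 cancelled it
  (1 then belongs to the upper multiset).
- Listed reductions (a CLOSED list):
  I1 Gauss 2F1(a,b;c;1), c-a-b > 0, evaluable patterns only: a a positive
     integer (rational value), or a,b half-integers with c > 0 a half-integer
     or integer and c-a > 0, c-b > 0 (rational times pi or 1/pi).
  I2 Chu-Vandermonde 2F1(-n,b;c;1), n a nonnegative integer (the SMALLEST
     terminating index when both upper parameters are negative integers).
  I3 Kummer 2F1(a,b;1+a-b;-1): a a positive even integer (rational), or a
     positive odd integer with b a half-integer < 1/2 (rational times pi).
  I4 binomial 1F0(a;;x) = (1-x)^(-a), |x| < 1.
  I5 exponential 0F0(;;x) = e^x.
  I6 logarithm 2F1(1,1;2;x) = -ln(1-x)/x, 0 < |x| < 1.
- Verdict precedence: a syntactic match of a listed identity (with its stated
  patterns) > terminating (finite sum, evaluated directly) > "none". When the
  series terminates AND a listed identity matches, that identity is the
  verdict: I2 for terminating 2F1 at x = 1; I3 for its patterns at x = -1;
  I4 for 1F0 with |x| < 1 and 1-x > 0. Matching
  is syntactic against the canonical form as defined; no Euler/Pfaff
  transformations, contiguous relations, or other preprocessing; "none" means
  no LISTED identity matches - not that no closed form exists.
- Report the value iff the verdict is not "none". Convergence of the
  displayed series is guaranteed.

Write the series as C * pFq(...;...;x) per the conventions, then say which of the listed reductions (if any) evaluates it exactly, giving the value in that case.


Structural cue: with t_0 = -7, the two k-th powers (C = -7) combine into one argument.
Ratio: r(k) = -\frac{1}{4} * (k+1) (k+1) / [(k+2) (k+1)] - poly over poly, x = -\frac{1}{4} from leading terms; C = -7 at k = 0.

Canonical form: C = -7 times 2F1 with upper {1, 1}, lower {2}, x = -\frac{1}{4}. Verdict: logarithm (I6) matches (the logarithm: parameters (1,1;2), x = -\frac{1}{4}). Exact value: \left(-28\right) \cdot \ln\left(\frac{5}{4}\right).


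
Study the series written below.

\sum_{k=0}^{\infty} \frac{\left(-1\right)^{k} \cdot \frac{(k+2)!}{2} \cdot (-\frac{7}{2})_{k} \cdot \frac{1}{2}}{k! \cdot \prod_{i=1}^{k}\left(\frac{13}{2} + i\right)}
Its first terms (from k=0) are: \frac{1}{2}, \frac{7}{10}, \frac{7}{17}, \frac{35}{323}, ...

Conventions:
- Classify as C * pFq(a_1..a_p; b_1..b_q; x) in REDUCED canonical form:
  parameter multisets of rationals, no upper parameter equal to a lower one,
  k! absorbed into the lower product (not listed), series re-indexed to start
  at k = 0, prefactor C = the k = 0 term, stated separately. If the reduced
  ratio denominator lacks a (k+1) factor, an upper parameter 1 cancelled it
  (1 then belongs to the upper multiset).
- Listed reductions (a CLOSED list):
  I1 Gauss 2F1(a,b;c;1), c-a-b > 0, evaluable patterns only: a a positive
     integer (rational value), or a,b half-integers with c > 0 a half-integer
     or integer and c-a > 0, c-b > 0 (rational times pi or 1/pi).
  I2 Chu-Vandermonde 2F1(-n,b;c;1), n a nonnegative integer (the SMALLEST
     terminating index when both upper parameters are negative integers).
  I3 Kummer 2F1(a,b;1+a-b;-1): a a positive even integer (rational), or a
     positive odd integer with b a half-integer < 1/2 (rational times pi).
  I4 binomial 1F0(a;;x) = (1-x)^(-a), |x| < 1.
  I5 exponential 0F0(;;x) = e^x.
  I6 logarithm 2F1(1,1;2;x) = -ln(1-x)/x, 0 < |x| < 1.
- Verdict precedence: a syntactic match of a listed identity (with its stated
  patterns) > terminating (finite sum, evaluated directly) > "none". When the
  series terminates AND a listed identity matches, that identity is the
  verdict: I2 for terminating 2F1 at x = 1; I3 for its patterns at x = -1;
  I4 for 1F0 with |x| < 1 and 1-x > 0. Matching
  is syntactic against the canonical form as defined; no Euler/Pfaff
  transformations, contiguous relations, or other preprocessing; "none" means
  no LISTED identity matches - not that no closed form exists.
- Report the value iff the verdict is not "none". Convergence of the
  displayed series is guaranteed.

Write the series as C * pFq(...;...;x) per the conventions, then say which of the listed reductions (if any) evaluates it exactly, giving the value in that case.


Key observation: t_0 = \frac{1}{2} here, and the lower running product (C = 1/2, x = -1) is a rising factorial.
Term ratio: r(k) = -1 * (k-\frac{7}{2}) (k+3) / [(k+\frac{15}{2}) (k+1)] - rational in k, leading ratio -1; with t_0 = \frac{1}{2}, classification follows.

x = -1 here; the reduced form reads 2F1, upper {-\frac{7}{2}, 3}, lower {\frac{15}{2}}, C = \frac{1}{2}. Verdict at x = -1: Kummer's theorem (I3) matches (x = -1; c = \frac{15}{2} equals 1+a-b for upper {-\frac{7}{2}, 3}: listed pattern). Value: \frac{9009}{16384} \cdot \pi.


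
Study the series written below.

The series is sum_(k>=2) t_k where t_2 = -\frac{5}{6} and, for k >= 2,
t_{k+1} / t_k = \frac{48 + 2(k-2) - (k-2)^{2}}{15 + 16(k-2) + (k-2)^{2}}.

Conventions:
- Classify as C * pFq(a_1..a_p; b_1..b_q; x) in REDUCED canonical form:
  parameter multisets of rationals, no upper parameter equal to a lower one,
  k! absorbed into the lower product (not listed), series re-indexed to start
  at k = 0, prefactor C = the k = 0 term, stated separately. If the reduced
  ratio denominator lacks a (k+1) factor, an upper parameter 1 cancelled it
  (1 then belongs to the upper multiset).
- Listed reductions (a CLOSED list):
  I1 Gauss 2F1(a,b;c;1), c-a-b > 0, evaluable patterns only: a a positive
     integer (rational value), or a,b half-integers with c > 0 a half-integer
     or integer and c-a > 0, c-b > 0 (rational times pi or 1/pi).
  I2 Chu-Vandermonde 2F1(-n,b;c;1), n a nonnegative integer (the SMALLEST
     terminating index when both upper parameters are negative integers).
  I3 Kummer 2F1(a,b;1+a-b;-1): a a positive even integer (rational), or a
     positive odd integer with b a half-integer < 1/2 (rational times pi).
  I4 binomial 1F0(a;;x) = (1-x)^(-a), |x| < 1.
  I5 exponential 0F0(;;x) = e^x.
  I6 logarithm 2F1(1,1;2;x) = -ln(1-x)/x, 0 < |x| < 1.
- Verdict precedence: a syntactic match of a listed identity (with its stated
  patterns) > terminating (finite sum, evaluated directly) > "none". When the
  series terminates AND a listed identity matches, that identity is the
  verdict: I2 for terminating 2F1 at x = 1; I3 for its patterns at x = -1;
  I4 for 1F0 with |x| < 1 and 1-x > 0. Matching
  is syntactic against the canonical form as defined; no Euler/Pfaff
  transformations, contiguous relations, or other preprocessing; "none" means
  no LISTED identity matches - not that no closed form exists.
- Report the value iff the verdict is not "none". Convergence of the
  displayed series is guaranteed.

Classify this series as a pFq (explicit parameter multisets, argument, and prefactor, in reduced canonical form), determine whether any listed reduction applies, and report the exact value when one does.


Classification (C = -\frac{5}{6}): 2F1 with upper {-8, 6}, lower {15}, argument x = -1. Verdict: the Kummer evaluation I3 matches (x = -1; c = 15 equals 1+a-b for upper {-8, 6}: listed pattern). Sum: -\frac{91}{6}.

The tell: x = -1 and roots of the ratio polynomials (C = -5/6) are the negated parameters.
Ratio: r(k) = -1 * (k-8) (k+6) / [(k+15) (k+1)] - rational; roots negated = parameters, x = -1, C = -\frac{5}{6}.


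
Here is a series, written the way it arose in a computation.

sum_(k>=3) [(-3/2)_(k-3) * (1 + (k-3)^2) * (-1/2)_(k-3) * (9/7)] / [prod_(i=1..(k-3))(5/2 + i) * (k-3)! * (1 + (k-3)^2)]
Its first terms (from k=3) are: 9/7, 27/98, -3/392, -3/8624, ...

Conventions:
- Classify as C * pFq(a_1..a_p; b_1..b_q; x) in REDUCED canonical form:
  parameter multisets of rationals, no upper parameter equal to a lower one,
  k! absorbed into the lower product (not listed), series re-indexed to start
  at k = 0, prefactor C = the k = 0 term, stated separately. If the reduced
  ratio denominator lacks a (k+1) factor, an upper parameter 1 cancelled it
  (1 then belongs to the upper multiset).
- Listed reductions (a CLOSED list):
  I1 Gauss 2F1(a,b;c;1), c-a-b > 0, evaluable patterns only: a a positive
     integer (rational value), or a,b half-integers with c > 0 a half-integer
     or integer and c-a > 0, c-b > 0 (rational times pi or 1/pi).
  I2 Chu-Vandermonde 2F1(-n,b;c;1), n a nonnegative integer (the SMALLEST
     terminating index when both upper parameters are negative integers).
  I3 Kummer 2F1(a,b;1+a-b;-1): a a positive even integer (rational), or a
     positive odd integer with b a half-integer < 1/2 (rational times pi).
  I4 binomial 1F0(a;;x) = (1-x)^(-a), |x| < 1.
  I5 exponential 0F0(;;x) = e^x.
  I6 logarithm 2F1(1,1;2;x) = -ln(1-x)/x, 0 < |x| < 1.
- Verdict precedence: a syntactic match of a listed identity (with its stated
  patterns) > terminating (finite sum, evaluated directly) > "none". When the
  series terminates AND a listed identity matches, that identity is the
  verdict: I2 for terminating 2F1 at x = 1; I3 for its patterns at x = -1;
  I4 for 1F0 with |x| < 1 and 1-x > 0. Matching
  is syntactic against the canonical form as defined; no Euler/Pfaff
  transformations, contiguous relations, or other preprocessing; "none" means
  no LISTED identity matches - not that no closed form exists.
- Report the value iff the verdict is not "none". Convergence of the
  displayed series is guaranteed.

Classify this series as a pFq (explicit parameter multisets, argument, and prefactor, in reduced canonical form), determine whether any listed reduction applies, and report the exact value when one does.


At argument 1: a 2F1 with upper {-3/2, -1/2}, lower {7/2}, scaled by C = 9/7. Verdict: this is the half-integer Gauss pattern (I1) (x = 1; upper {-3/2, -1/2} half-integers, c = 7/2 in the evaluable pattern). Hence: (2025/4096) * pi.

First insight: from the first term 9/7: the factor k^2 + 1 cancels (top and bottom), leaving C = 9/7, x = 1.
Ratio: r(k) = 1 * (k-3/2) (k-1/2) / [(k+7/2) (k+1)] - rational in k. x = 1; t_0 = 9/7; negate the roots.


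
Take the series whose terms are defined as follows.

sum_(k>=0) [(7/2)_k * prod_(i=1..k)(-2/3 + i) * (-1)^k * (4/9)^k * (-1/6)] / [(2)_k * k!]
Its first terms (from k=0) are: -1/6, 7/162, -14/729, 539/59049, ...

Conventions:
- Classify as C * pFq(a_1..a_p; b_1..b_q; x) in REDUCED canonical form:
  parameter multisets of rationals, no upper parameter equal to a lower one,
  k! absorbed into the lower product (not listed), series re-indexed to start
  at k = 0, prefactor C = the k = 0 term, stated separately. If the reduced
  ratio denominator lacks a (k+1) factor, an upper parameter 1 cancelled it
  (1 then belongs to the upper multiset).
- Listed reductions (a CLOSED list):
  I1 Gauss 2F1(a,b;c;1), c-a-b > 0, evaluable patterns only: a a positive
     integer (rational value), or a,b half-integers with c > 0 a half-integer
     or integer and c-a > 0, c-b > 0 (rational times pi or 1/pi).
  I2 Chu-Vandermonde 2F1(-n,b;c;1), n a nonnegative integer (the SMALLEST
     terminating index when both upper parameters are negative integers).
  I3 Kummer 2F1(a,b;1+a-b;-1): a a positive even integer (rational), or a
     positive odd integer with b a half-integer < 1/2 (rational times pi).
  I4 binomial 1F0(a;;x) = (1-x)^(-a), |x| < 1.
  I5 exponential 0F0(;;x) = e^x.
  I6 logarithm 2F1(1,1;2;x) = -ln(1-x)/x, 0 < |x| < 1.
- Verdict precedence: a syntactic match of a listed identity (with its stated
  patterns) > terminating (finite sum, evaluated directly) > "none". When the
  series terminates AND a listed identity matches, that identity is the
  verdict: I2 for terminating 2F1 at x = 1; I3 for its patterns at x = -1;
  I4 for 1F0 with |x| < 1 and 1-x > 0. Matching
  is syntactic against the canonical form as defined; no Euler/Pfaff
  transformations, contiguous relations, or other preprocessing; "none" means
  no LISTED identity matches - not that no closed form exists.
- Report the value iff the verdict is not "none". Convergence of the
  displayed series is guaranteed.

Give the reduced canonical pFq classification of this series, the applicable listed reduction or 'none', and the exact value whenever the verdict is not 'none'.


Classification (C = -1/6): 2F1 with upper {1/3, 7/2}, lower {2}, argument x = -4/9. Verdict: none - this 2F1 at x = -4/9 matches no listed pattern, and upper {1/3, 7/2} holds no stopper.

The tell: from the first term -1/6: the running product (C = -1/6, x = -4/9) telescopes to a rising factorial.
Consecutive-term ratio: r(k) = (-4/9) * (k+1/3) (k+7/2) / [(k+2) (k+1)] - rational in k, leading ratio (-4/9); with t_0 = -1/6, classification follows.


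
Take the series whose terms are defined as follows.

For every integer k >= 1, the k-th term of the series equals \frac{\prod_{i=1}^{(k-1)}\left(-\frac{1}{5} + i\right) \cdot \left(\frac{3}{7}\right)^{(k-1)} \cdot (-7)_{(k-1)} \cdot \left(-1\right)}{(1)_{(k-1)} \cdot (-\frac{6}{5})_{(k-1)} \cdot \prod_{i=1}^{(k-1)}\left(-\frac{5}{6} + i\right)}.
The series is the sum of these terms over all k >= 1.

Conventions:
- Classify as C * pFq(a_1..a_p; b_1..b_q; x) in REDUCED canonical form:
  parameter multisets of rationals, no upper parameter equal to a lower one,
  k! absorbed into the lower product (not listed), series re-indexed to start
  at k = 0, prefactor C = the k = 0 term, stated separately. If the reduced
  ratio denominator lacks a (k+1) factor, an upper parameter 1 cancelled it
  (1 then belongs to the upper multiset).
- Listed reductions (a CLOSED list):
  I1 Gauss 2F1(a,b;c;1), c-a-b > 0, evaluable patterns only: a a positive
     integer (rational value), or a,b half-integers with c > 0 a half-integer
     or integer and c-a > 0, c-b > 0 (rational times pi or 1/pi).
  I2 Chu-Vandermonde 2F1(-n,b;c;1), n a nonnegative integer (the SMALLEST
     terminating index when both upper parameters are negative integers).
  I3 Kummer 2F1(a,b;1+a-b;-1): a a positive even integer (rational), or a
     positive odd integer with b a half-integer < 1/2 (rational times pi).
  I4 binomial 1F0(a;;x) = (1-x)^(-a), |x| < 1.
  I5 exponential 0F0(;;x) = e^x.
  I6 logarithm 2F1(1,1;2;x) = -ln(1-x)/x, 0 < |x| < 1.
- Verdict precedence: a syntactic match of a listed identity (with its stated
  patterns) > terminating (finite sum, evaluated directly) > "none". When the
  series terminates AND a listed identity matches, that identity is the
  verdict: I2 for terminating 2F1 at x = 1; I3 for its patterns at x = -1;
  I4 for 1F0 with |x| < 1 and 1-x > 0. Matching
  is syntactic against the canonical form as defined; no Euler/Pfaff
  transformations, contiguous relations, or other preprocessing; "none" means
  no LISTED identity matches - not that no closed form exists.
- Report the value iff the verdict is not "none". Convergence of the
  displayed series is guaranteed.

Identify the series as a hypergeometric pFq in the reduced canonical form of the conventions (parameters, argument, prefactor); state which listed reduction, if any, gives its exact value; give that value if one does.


Canonical form: C = -1 times 2F2 with upper {-7, \frac{4}{5}}, lower {-\frac{6}{5}, \frac{1}{6}}, x = \frac{3}{7}. Verdict: terminating. (-7)_k vanishes past k = 7, leaving a 8-term sum, computed directly. Exact value: -\frac{1222800915529441}{40830500162725}.

Key step: x = \frac{3}{7} and the running product (C = -1) telescopes to a rising factorial.
Consecutive-term ratio: r(k) = \frac{3}{7} * (k-7) (k+\frac{4}{5}) / [(k-\frac{6}{5}) (k+\frac{1}{6}) (k+1)] - poly over poly, x = \frac{3}{7} from leading terms; C = -1 at k = 0.


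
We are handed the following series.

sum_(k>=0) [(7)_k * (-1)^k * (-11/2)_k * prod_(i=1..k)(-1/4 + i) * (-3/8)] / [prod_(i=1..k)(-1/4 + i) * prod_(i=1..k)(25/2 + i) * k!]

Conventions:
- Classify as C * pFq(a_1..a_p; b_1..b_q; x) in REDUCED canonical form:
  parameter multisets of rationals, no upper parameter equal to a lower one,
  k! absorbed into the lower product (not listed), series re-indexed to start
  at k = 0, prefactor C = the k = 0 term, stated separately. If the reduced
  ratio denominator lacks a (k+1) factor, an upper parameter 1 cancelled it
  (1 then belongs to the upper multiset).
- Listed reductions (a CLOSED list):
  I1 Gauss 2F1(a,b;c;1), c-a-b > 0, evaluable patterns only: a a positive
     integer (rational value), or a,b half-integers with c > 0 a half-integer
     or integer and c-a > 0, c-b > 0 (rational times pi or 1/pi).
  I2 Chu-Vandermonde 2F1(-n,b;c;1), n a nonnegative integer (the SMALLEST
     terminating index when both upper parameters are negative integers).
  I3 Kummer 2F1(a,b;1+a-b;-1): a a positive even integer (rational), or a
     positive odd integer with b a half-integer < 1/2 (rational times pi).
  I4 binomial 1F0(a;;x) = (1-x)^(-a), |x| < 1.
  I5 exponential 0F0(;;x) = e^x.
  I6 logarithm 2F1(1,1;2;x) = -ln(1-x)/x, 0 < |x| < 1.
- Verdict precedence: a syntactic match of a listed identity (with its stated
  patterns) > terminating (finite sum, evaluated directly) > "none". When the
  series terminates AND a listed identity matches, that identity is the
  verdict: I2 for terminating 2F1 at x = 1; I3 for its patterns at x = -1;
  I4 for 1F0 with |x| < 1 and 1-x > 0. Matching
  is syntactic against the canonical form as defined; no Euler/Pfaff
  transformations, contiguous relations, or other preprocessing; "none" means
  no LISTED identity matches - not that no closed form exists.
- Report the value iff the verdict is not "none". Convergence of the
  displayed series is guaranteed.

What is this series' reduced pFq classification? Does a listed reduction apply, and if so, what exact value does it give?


Classification (C = -3/8): 2F1 with upper {-11/2, 7}, lower {27/2}, argument x = -1. Verdict (x = -1): Kummer (I3) applies (x = -1; c = 27/2 equals 1+a-b for upper {-11/2, 7}: listed pattern). Value: (-2788660875/2147483648) * pi.

Key step: x = (-1) and the lower running product (C = -3/8, x = -1) is a rising factorial.
Term ratio: r(k) = (-1) * (k-11/2) (k+7) / [(k+27/2) (k+1)] - rational; roots negated = parameters, x = (-1), C = -3/8.


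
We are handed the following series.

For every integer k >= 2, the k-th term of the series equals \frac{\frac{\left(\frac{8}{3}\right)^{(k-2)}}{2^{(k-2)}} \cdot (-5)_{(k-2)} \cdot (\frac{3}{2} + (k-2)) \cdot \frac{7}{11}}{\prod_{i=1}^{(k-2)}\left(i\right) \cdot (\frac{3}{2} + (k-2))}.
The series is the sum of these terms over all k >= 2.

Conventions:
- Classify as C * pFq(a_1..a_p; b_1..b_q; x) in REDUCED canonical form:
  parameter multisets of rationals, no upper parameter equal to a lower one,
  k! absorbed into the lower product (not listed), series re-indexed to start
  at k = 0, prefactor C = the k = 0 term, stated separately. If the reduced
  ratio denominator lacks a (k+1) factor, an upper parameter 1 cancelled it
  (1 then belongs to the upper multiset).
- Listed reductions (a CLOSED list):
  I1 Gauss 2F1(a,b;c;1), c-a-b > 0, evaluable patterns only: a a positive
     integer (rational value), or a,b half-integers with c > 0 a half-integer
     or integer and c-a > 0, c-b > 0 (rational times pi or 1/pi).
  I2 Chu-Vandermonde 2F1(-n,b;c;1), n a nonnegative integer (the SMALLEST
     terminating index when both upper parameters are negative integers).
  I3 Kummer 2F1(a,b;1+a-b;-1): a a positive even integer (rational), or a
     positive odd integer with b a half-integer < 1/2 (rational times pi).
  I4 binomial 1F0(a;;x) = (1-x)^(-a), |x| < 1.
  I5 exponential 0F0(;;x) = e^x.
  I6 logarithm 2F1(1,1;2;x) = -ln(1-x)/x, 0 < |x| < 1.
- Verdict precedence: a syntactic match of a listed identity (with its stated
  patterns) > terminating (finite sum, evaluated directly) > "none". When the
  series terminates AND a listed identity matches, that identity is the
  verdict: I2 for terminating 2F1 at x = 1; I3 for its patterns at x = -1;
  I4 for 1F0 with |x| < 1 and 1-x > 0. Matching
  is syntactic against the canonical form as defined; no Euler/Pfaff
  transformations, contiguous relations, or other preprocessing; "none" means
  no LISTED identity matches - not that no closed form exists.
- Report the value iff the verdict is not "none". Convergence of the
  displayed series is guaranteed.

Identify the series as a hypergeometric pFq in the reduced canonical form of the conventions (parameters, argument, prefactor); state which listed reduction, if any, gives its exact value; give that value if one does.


At argument \frac{4}{3}: a 1F0 with upper {-5}, lower {-}, scaled by C = \frac{7}{11}. Verdict: terminating. (-5)_k vanishes past k = 5, leaving a 6-term sum, computed directly. Exact value: -\frac{7}{2673}.

Key step: with t_0 = \frac{7}{11}, the product of the first k integers (prefactor 7/11) is k!.
Term ratio: r(k) = \frac{4}{3} * (k-5) / [(k+1)] - rational; roots negated = parameters, x = \frac{4}{3}, C = \frac{7}{11}.
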